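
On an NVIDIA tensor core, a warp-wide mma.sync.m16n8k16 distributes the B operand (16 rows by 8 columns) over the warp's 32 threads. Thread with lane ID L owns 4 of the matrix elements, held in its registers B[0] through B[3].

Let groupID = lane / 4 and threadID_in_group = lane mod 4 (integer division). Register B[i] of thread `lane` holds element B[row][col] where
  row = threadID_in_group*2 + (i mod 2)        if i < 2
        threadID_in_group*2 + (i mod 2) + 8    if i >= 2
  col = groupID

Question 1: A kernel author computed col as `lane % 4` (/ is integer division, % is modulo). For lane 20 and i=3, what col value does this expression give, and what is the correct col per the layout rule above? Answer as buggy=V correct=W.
buggy=0 correct=5

`lane % 4`[20,3]->0
L=20->g=20>>2=5, t=20&3=0
[3]->row 0·2+1+8=9  col g=5
col: 0 vs 5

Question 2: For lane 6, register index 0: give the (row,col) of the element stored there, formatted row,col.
4,1

L=6=>grp=6>>2=1, tig=6&3=2
[0]=>row 2·2+0+0=4  col grp=1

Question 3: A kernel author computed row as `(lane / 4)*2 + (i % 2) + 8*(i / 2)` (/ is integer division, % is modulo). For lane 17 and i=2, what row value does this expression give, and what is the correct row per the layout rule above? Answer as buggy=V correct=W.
buggy=16 correct=10

`(lane / 4)*2 + (i % 2) + 8*(i / 2)`[17,2]->16
17: g=4,t=1
[2] (1*2+0+8,4) = (10,4)
row: 16 vs 10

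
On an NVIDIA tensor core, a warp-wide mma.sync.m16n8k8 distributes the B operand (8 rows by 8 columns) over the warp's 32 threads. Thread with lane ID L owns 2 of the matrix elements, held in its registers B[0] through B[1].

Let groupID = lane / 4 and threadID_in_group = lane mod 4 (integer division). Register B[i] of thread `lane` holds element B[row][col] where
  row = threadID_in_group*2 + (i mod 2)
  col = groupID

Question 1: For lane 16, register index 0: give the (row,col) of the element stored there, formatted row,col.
0,4

lane 16=>16/4=4, 16 mod 4=0
i=0  r:2·0+0=>0  c:4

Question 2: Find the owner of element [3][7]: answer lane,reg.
c=7⇒gr=7  r=3⇒th=1,odd=1
L=7*4+1=29  i=1=1

29,1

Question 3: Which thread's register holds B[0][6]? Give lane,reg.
c=6⇒gr=6  r=0⇒th=0,odd=0
L=6*4+0=24  i=0=0

24,0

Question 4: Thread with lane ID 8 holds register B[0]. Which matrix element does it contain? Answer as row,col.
0,2

lane 8=>8/4=2, 8 mod 4=0
i=0  r:2·0+0=>0  c:2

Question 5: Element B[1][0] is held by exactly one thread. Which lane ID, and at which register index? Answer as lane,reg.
c=0→G=0  r=1→T=0,p=1
L=0*4+0=0  i=1=1

0,1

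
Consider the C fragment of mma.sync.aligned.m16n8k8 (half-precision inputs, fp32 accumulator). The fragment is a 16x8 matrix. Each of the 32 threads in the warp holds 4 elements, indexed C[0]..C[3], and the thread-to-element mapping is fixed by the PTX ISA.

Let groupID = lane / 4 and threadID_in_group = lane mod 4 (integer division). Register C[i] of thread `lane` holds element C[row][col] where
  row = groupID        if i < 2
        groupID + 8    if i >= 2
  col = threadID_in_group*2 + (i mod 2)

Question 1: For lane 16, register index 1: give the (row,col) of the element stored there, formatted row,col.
4,1

L=16->g=16>>2=4, t=16&3=0
[1]->row 4+0=4  col 0·2+1=1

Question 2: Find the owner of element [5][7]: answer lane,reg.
23,1

r=5⇒gr=5,Rb=0  c=7⇒th=3,odd=1
L=5*4+3=23  i=0*2+1=1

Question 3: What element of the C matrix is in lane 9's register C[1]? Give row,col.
2,3

lane 9: G=2 (9/4), T=1 (9%4)
i=1: r=2+0=2, c=1*2+1=3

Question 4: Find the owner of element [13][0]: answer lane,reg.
r: 13->gid=5,r8=1  c: 0->tid=0,i&1=0
L=5*4+0=20  i=1*2+0=2

20,2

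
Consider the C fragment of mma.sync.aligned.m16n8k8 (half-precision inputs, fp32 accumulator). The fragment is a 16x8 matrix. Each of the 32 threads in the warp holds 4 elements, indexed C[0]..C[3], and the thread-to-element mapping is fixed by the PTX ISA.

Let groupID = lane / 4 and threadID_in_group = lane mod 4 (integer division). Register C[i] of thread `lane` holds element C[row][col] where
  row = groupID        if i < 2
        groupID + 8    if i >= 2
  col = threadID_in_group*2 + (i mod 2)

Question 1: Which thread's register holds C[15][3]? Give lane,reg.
29,3

r=15⇒gr=7,Rb=1  c=3⇒th=1,odd=1
L=7*4+1=29  i=1*2+1=3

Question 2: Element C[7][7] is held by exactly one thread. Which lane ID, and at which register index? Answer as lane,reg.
31,1

r: 7->gid=7,r8=0  c: 7->tid=3,i&1=1
L=7*4+3=31  i=0*2+1=1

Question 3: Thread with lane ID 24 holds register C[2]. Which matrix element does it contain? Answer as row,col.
14,0

L=24->gid=24>>2=6, tid=24&3=0
[2]->row 6+8=14  col 0·2+0=0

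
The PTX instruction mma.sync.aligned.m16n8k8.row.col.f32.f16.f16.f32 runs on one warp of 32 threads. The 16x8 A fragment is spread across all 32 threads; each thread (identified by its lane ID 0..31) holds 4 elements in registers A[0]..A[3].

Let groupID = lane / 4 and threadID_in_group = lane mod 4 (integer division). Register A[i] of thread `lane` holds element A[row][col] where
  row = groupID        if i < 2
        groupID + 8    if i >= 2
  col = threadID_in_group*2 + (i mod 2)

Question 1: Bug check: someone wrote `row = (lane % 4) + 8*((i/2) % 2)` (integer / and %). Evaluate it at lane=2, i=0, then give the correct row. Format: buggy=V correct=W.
`(lane % 4) + 8*((i/2) % 2)`[2,0]⇒2
lane 2⇒2/4=0, 2 mod 4=2
i=0  r:0+0⇒0  c:2·2+0⇒4
row: 2 vs 0

buggy=2 correct=0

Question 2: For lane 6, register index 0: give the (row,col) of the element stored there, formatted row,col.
1,4

6: g=1,t=2
[0] (1+0,2*2+0) = (1,4)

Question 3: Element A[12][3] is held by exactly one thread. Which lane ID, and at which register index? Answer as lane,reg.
r=12⇒gr=4,Rb=1  c=3⇒th=1,odd=1
L=4*4+1=17  i=1*2+1=3

17,3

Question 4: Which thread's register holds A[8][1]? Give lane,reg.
r=8->g=0,rb=1  c=1->t=0,b0=1
L=0*4+0=0  i=1*2+1=3

0,3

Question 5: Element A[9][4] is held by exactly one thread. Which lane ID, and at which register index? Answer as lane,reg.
r=9->g=1,rb=1  c=4->t=2,b0=0
L=1*4+2=6  i=1*2+0=2

6,2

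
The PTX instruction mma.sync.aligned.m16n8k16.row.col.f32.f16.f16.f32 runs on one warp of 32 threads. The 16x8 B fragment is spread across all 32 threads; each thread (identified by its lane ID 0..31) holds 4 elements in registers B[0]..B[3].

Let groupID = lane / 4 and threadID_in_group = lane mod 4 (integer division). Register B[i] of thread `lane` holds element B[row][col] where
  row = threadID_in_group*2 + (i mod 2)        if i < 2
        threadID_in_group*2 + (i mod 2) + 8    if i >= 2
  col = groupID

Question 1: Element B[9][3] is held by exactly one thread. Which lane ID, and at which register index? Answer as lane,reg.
c=3->g=3  r=9->rb=1,t=0,b0=1
L=3*4+0=12  i=1*2+1=3

12,3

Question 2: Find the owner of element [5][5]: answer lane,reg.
22,1

c: 5->gid=5  r: 5->r8=0,tid=2,i&1=1
L=5*4+2=22  i=0*2+1=1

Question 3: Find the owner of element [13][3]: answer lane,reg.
14,3

c=3⇒gr=3  r=13⇒Rb=1,th=2,odd=1
L=3*4+2=14  i=1*2+1=3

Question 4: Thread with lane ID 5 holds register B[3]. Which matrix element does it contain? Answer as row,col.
11,1

5: gid=1,tid=1
[3] (1*2+1+8,1) = (11,1)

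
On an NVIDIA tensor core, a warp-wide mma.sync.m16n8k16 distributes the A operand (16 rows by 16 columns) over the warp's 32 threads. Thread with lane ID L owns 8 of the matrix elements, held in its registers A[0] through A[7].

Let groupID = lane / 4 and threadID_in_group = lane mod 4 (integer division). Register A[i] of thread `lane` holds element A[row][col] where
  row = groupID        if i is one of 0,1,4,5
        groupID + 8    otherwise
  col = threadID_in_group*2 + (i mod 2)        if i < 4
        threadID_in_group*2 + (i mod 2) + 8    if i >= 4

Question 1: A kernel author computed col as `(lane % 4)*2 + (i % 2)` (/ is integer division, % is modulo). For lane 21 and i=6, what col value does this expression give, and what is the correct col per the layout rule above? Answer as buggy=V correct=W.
`(lane % 4)*2 + (i % 2)`[21,6]⇒2
lane 21: gr=5 (21/4), th=1 (21%4)
i=6: r=5+8=13, c=1*2+0+8=10
col: 2 vs 10

buggy=2 correct=10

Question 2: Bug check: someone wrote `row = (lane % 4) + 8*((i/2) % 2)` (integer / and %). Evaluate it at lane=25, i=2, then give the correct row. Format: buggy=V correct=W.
`(lane % 4) + 8*((i/2) % 2)`[25,2]->9
lane 25->25/4=6, 25 mod 4=1
i=2  r:6+8->14  c:2·1+0+0->2
row: 9 vs 14

buggy=9 correct=14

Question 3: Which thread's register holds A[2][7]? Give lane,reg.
r: 2->gid=2,r8=0  c: 7->c8=0,tid=3,i&1=1
L=2*4+3=11  i=0*4+0*2+1=1

11,1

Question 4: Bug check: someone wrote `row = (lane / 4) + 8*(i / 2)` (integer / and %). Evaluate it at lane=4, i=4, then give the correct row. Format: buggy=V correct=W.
`(lane / 4) + 8*(i / 2)`[4,4]=>17
lane 4=>4/4=1, 4 mod 4=0
i=4  r:1+0=>1  c:2·0+0+8=>8
row: 17 vs 1

buggy=17 correct=1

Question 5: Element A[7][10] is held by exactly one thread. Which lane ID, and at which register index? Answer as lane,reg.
r=7->g=7,rb=0  c=10->cb=1,t=1,b0=0
L=7*4+1=29  i=1*4+0*2+0=4

29,4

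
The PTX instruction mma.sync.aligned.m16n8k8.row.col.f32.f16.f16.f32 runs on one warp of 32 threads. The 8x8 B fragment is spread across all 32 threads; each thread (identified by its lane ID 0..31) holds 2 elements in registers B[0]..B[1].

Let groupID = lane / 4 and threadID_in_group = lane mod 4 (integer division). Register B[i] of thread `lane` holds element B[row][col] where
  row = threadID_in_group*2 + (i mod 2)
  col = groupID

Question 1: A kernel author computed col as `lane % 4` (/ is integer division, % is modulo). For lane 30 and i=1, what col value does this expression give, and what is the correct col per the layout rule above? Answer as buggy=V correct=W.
buggy=2 correct=7

`lane % 4`[30,1]=>2
30: grp=7,tig=2
[1] (2*2+1,7) = (5,7)
col: 2 vs 7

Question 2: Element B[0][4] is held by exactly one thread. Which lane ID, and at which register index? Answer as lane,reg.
c=4⇒gr=4  r=0⇒th=0,odd=0
L=4*4+0=16  i=0=0

16,0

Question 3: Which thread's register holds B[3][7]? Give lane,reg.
29,1

c=7→G=7  r=3→T=1,p=1
L=7*4+1=29  i=1=1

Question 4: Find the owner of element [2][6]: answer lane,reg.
25,0

c:6=>grp=6  r:2=>tig=1,lo=0
L=6*4+1=25  i=0=0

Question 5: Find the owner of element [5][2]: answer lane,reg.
c=2→G=2  r=5→T=2,p=1
L=2*4+2=10  i=1=1

10,1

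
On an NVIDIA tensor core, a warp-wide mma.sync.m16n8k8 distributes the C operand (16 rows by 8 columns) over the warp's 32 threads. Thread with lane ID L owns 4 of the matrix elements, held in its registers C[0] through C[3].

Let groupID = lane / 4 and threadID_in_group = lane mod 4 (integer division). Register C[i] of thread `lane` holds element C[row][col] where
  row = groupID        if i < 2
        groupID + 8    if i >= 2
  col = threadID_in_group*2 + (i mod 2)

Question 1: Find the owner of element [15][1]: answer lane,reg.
28,3

r:15=>grp=7,rB=1  c:1=>tig=0,lo=1
L=7*4+0=28  i=1*2+1=3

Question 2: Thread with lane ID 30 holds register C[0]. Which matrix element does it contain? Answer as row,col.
7,4

L=30⇒gr=30>>2=7, th=30&3=2
[0]⇒row 7+0=7  col 2·2+0=4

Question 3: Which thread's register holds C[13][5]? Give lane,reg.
22,3

r:13=>grp=5,rB=1  c:5=>tig=2,lo=1
L=5*4+2=22  i=1*2+1=3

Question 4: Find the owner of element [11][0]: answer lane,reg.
r: 11->gid=3,r8=1  c: 0->tid=0,i&1=0
L=3*4+0=12  i=1*2+0=2

12,2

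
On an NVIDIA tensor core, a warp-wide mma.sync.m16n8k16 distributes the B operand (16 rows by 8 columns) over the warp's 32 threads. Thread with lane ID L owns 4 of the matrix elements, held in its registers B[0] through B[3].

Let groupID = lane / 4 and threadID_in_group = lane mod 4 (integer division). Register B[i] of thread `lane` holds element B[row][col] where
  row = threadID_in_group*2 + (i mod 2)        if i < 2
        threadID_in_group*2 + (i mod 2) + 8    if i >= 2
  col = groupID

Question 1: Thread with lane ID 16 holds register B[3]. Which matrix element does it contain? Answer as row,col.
9,4

16: gr=4,th=0
[3] (0*2+1+8,4) = (9,4)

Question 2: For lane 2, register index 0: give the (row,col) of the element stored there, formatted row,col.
4,0

L=2->g=2>>2=0, t=2&3=2
[0]->row 2·2+0+0=4  col g=0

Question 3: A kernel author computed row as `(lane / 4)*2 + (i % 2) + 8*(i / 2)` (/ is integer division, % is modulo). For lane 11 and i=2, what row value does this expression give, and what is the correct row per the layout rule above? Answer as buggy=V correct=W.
buggy=12 correct=14

`(lane / 4)*2 + (i % 2) + 8*(i / 2)`[11,2]=>12
lane 11=>11/4=2, 11 mod 4=3
i=2  r:2·3+0+8=>14  c:2
row: 12 vs 14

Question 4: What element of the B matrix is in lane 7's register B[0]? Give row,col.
6,1

lane 7->7/4=1, 7 mod 4=3
i=0  r:2·3+0+0->6  c:1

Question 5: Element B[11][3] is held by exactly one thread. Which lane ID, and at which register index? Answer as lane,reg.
c=3→G=3  r=11→rhi=1,T=1,p=1
L=3*4+1=13  i=1*2+1=3

13,3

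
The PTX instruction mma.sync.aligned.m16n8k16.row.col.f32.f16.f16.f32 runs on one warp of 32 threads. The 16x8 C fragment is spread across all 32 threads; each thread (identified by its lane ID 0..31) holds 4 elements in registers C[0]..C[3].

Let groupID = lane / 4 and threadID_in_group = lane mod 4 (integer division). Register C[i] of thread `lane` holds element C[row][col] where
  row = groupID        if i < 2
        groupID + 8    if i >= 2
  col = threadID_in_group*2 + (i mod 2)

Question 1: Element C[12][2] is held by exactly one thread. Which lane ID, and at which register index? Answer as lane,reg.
r: 12->gid=4,r8=1  c: 2->tid=1,i&1=0
L=4*4+1=17  i=1*2+0=2

17,2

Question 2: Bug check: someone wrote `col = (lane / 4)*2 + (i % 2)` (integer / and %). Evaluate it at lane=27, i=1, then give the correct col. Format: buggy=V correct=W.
`(lane / 4)*2 + (i % 2)`[27,1]->13
lane 27: gid=6 (27/4), tid=3 (27%4)
i=1: r=6+0=6, c=3*2+1=7
col: 13 vs 7

buggy=13 correct=7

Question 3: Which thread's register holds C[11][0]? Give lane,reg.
12,2

r:11=>grp=3,rB=1  c:0=>tig=0,lo=0
L=3*4+0=12  i=1*2+0=2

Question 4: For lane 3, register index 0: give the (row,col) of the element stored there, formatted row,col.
0,6

lane 3=>3/4=0, 3 mod 4=3
i=0  r:0+0=>0  c:2·3+0=>6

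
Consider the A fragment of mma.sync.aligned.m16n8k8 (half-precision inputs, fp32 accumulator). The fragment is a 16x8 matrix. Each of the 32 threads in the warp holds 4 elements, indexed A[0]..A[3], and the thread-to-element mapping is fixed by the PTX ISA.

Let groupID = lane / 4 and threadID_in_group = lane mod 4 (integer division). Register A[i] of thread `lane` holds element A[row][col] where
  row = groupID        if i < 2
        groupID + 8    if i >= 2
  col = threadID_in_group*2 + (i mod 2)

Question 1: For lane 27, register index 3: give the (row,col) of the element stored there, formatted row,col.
lane 27->27/4=6, 27 mod 4=3
i=3  r:6+8->14  c:2·3+1->7

14,7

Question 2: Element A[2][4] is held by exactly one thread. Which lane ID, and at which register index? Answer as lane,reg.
r: 2->gid=2,r8=0  c: 4->tid=2,i&1=0
L=2*4+2=10  i=0*2+0=0

10,0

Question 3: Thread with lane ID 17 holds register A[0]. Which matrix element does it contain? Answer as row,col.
4,2

lane 17⇒17/4=4, 17 mod 4=1
i=0  r:4+0⇒4  c:2·1+0⇒2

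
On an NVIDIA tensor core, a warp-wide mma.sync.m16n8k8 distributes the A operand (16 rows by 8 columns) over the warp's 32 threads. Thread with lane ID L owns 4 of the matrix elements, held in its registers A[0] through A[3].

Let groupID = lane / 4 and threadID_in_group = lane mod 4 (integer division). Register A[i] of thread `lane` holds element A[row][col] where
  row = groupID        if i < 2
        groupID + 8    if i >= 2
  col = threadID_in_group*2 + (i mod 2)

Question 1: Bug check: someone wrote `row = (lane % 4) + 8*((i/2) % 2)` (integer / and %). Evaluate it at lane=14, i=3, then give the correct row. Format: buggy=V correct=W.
`(lane % 4) + 8*((i/2) % 2)`[14,3]→10
lane 14: G=3 (14/4), T=2 (14%4)
i=3: r=3+8=11, c=2*2+1=5
row: 10 vs 11

buggy=10 correct=11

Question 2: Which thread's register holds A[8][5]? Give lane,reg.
r=8->g=0,rb=1  c=5->t=2,b0=1
L=0*4+2=2  i=1*2+1=3

2,3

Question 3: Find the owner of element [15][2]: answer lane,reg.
29,2

r=15->g=7,rb=1  c=2->t=1,b0=0
L=7*4+1=29  i=1*2+0=2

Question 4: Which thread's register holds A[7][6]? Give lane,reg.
r: 7->gid=7,r8=0  c: 6->tid=3,i&1=0
L=7*4+3=31  i=0*2+0=0

31,0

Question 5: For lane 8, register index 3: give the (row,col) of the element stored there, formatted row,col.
10,1

lane 8->8/4=2, 8 mod 4=0
i=3  r:2+8->10  c:2·0+1->1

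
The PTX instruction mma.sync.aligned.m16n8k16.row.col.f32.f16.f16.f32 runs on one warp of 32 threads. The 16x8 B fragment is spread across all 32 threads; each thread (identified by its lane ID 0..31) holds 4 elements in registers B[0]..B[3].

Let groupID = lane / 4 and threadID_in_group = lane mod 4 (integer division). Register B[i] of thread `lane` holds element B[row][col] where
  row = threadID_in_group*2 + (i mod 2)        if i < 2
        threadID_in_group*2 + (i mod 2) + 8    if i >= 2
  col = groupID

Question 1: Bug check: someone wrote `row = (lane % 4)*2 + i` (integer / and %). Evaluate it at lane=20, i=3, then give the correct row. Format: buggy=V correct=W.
`(lane % 4)*2 + i`[20,3]⇒3
20: gr=5,th=0
[3] (0*2+1+8,5) = (9,5)
row: 3 vs 9

buggy=3 correct=9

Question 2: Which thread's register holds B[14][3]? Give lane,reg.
15,2

c=3→G=3  r=14→rhi=1,T=3,p=0
L=3*4+3=15  i=1*2+0=2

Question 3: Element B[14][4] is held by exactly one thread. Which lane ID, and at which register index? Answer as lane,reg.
19,2

c=4→G=4  r=14→rhi=1,T=3,p=0
L=4*4+3=19  i=1*2+0=2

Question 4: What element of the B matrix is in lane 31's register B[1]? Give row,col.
7,7

lane 31→31/4=7, 31 mod 4=3
i=1  r:2·3+1+0→7  c:7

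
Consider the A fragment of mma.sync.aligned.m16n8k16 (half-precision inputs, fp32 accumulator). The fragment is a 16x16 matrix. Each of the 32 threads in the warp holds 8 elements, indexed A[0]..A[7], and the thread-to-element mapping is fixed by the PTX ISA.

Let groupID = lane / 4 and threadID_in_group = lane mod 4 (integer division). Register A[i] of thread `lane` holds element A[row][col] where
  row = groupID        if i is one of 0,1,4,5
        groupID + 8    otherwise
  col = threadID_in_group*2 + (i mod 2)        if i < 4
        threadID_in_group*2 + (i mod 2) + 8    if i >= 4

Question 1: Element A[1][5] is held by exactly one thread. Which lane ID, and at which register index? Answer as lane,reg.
6,1

r=1→G=1,rhi=0  c=5→chi=0,T=2,p=1
L=1*4+2=6  i=0*4+0*2+1=1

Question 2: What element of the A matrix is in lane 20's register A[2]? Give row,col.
13,0

lane 20: g=5 (20/4), t=0 (20%4)
i=2: r=5+8=13, c=0*2+0+0=0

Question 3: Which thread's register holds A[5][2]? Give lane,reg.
r:5=>grp=5,rB=0  c:2=>cB=0,tig=1,lo=0
L=5*4+1=21  i=0*4+0*2+0=0

21,0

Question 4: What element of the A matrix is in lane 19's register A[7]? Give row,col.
19: gr=4,th=3
[7] (4+8,3*2+1+8) = (12,15)

12,15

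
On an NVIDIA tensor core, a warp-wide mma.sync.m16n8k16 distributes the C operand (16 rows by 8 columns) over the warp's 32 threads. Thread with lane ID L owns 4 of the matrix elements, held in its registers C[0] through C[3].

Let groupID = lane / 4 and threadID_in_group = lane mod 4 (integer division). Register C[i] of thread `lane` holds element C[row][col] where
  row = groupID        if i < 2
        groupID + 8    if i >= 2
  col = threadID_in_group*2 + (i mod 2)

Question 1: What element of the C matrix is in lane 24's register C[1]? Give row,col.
6,1

L=24⇒gr=24>>2=6, th=24&3=0
[1]⇒row 6+0=6  col 0·2+1=1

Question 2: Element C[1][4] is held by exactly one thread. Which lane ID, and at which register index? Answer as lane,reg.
r:1=>grp=1,rB=0  c:4=>tig=2,lo=0
L=1*4+2=6  i=0*2+0=0

6,0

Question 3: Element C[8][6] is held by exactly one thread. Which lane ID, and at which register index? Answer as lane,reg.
r:8=>grp=0,rB=1  c:6=>tig=3,lo=0
L=0*4+3=3  i=1*2+0=2

3,2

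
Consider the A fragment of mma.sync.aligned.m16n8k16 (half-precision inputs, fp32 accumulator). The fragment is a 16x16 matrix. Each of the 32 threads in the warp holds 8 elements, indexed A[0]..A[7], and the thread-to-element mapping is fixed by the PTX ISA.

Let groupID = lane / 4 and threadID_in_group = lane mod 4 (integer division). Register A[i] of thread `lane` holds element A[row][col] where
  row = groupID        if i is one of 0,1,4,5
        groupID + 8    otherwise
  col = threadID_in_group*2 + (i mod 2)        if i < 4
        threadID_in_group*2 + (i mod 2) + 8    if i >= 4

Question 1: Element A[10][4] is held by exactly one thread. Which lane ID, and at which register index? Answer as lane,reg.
10,2

r: 10->gid=2,r8=1  c: 4->c8=0,tid=2,i&1=0
L=2*4+2=10  i=0*4+1*2+0=2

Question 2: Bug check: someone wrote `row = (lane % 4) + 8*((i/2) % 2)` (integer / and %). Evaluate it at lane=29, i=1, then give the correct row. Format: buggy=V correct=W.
`(lane % 4) + 8*((i/2) % 2)`[29,1]→1
lane 29→29/4=7, 29 mod 4=1
i=1  r:7+0→7  c:2·1+1+0→3
row: 1 vs 7

buggy=1 correct=7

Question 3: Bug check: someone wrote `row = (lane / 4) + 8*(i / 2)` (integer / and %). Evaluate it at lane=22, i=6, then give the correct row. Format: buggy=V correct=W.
`(lane / 4) + 8*(i / 2)`[22,6]=>29
L=22=>grp=22>>2=5, tig=22&3=2
[6]=>row 5+8=13  col 2·2+0+8=12
row: 29 vs 13

buggy=29 correct=13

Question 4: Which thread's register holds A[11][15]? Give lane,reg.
r=11->g=3,rb=1  c=15->cb=1,t=3,b0=1
L=3*4+3=15  i=1*4+1*2+1=7

15,7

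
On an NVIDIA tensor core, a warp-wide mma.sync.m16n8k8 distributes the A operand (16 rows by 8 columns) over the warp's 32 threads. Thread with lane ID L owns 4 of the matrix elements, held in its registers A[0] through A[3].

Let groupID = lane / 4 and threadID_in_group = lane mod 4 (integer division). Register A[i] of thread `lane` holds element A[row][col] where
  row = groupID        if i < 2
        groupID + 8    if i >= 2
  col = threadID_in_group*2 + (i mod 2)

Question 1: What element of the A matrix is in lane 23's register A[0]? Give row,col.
5,6

L=23->gid=23>>2=5, tid=23&3=3
[0]->row 5+0=5  col 3·2+0=6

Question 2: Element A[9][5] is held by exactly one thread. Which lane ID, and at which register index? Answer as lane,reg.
r=9⇒gr=1,Rb=1  c=5⇒th=2,odd=1
L=1*4+2=6  i=1*2+1=3

6,3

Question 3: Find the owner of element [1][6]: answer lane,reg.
7,0

r=1→G=1,rhi=0  c=6→T=3,p=0
L=1*4+3=7  i=0*2+0=0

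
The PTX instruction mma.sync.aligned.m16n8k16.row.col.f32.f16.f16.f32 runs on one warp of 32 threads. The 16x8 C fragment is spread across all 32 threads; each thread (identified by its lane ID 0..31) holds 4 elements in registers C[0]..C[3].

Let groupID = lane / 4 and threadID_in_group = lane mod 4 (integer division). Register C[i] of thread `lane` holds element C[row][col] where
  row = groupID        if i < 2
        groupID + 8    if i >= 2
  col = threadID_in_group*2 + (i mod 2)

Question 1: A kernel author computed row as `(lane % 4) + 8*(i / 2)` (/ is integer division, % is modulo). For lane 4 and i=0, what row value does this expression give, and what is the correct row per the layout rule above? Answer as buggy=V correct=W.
buggy=0 correct=1

`(lane % 4) + 8*(i / 2)`[4,0]->0
4: g=1,t=0
[0] (1+0,0*2+0) = (1,0)
row: 0 vs 1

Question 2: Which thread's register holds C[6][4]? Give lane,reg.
r=6→G=6,rhi=0  c=4→T=2,p=0
L=6*4+2=26  i=0*2+0=0

26,0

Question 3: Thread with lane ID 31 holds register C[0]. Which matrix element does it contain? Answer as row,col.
7,6

lane 31: gid=7 (31/4), tid=3 (31%4)
i=0: r=7+0=7, c=3*2+0=6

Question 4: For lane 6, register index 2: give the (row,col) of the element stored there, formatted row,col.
9,4

L=6→G=6>>2=1, T=6&3=2
[2]→row 1+8=9  col 2·2+0=4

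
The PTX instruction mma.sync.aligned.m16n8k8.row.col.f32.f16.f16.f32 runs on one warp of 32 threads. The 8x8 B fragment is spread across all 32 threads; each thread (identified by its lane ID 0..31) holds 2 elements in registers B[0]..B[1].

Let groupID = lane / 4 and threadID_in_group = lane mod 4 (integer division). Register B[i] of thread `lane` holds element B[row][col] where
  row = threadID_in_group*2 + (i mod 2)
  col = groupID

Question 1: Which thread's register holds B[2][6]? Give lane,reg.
c=6→G=6  r=2→T=1,p=0
L=6*4+1=25  i=0=0

25,0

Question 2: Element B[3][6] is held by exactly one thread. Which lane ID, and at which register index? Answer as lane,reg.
c=6→G=6  r=3→T=1,p=1
L=6*4+1=25  i=1=1

25,1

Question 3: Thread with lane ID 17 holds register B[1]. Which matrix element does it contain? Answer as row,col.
3,4

lane 17→17/4=4, 17 mod 4=1
i=1  r:2·1+1→3  c:4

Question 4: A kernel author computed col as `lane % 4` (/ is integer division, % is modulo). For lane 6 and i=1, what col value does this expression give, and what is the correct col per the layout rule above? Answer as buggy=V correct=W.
`lane % 4`[6,1]⇒2
6: gr=1,th=2
[1] (2*2+1,1) = (5,1)
col: 2 vs 1

buggy=2 correct=1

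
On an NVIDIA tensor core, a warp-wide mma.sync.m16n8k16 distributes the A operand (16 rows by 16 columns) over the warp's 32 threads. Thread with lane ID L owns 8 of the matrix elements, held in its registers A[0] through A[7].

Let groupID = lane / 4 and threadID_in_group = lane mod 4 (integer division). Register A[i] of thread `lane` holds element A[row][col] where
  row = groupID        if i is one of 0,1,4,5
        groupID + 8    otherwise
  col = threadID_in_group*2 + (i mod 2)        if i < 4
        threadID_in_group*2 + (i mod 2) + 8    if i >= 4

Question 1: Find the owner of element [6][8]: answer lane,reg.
24,4

r: 6->gid=6,r8=0  c: 8->c8=1,tid=0,i&1=0
L=6*4+0=24  i=1*4+0*2+0=4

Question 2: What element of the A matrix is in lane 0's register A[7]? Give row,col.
8,9

0: G=0,T=0
[7] (0+8,0*2+1+8) = (8,9)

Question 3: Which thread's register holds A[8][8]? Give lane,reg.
r:8=>grp=0,rB=1  c:8=>cB=1,tig=0,lo=0
L=0*4+0=0  i=1*4+1*2+0=6

0,6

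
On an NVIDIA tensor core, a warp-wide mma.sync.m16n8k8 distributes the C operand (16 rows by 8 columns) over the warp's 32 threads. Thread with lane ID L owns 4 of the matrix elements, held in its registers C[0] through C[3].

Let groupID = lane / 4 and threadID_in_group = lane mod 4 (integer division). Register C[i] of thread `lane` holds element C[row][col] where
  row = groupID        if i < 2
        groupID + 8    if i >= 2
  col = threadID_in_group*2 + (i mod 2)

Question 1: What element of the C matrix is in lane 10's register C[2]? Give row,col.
10,4

L=10→G=10>>2=2, T=10&3=2
[2]→row 2+8=10  col 2·2+0=4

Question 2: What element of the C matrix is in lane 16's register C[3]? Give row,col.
lane 16->16/4=4, 16 mod 4=0
i=3  r:4+8->12  c:2·0+1->1

12,1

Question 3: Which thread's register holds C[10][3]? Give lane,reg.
9,3

r=10->g=2,rb=1  c=3->t=1,b0=1
L=2*4+1=9  i=1*2+1=3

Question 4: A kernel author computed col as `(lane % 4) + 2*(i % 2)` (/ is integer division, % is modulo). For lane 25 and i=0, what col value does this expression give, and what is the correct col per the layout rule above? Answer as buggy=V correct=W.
`(lane % 4) + 2*(i % 2)`[25,0]=>1
25: grp=6,tig=1
[0] (6+0,1*2+0) = (6,2)
col: 1 vs 2

buggy=1 correct=2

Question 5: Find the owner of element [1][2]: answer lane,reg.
5,0

r=1⇒gr=1,Rb=0  c=2⇒th=1,odd=0
L=1*4+1=5  i=0*2+0=0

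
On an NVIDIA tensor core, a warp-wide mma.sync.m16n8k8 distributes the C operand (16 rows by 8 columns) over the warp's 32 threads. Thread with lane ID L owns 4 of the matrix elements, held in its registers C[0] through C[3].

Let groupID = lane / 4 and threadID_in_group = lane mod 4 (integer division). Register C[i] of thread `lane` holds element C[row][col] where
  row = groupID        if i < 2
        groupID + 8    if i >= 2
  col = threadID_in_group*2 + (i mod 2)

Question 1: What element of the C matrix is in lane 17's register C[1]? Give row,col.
17: g=4,t=1
[1] (4+0,1*2+1) = (4,3)

4,3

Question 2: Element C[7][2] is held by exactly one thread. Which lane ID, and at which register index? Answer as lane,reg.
29,0

r=7⇒gr=7,Rb=0  c=2⇒th=1,odd=0
L=7*4+1=29  i=0*2+0=0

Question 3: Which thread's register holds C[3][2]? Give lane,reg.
r=3→G=3,rhi=0  c=2→T=1,p=0
L=3*4+1=13  i=0*2+0=0

13,0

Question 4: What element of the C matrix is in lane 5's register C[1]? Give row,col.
1,3

lane 5: gr=1 (5/4), th=1 (5%4)
i=1: r=1+0=1, c=1*2+1=3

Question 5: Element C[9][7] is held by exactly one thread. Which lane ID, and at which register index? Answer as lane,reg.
7,3

r=9⇒gr=1,Rb=1  c=7⇒th=3,odd=1
L=1*4+3=7  i=1*2+1=3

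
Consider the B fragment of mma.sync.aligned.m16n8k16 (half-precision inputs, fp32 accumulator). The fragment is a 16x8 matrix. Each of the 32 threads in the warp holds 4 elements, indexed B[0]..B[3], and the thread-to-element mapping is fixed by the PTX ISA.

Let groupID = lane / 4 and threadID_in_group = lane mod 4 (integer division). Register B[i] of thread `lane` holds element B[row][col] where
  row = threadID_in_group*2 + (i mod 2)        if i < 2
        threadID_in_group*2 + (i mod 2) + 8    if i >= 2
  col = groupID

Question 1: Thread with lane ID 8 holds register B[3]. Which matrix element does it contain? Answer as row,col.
lane 8: gid=2 (8/4), tid=0 (8%4)
i=3: r=0*2+1+8=9, c=gid=2

9,2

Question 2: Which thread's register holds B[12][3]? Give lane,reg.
14,2

c=3→G=3  r=12→rhi=1,T=2,p=0
L=3*4+2=14  i=1*2+0=2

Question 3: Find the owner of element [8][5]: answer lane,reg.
20,2

c=5->g=5  r=8->rb=1,t=0,b0=0
L=5*4+0=20  i=1*2+0=2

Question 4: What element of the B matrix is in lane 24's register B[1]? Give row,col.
lane 24->24/4=6, 24 mod 4=0
i=1  r:2·0+1+0->1  c:6

1,6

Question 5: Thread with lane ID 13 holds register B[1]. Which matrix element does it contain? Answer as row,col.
3,3

lane 13: gr=3 (13/4), th=1 (13%4)
i=1: r=1*2+1+0=3, c=gr=3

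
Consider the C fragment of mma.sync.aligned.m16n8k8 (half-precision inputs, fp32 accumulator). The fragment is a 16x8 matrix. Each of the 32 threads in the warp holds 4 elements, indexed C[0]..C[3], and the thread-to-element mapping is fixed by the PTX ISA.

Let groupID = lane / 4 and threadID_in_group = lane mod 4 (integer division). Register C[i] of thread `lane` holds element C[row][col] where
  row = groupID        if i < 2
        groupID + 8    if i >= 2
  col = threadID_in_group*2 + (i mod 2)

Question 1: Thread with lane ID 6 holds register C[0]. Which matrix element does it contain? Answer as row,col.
1,4

L=6->g=6>>2=1, t=6&3=2
[0]->row 1+0=1  col 2·2+0=4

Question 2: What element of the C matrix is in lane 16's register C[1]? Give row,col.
lane 16: g=4 (16/4), t=0 (16%4)
i=1: r=4+0=4, c=0*2+1=1

4,1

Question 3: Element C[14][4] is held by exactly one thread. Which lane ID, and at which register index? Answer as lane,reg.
r: 14->gid=6,r8=1  c: 4->tid=2,i&1=0
L=6*4+2=26  i=1*2+0=2

26,2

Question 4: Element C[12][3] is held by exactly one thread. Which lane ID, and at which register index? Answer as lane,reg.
17,3

r=12⇒gr=4,Rb=1  c=3⇒th=1,odd=1
L=4*4+1=17  i=1*2+1=3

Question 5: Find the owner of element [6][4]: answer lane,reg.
r:6=>grp=6,rB=0  c:4=>tig=2,lo=0
L=6*4+2=26  i=0*2+0=0

26,0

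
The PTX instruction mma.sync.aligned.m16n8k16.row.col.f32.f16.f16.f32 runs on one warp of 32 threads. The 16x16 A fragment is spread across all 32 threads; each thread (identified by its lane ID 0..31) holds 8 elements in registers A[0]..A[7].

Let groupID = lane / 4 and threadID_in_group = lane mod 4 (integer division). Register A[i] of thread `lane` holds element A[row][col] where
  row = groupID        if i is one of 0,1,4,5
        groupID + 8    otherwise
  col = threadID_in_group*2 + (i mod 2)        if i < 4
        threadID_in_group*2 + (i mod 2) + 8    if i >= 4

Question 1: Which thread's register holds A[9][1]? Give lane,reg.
r=9->g=1,rb=1  c=1->cb=0,t=0,b0=1
L=1*4+0=4  i=0*4+1*2+1=3

4,3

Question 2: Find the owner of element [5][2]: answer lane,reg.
r=5→G=5,rhi=0  c=2→chi=0,T=1,p=0
L=5*4+1=21  i=0*4+0*2+0=0

21,0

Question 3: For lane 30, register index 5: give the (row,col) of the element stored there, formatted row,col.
7,13

lane 30: gr=7 (30/4), th=2 (30%4)
i=5: r=7+0=7, c=2*2+1+8=13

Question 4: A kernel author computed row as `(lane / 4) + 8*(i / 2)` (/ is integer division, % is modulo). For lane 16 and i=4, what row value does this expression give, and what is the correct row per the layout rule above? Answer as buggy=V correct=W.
`(lane / 4) + 8*(i / 2)`[16,4]=>20
lane 16: grp=4 (16/4), tig=0 (16%4)
i=4: r=4+0=4, c=0*2+0+8=8
row: 20 vs 4

buggy=20 correct=4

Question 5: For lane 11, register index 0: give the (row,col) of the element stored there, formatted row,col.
11: grp=2,tig=3
[0] (2+0,3*2+0+0) = (2,6)

2,6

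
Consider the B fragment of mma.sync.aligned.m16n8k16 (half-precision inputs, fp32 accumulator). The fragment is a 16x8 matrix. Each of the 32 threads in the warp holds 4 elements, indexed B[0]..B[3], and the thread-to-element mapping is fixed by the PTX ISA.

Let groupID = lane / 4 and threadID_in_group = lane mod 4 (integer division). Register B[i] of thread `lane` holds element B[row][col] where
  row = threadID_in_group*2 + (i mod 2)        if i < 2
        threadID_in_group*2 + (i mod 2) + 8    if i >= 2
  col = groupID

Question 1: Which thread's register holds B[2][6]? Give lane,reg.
25,0

c=6⇒gr=6  r=2⇒Rb=0,th=1,odd=0
L=6*4+1=25  i=0*2+0=0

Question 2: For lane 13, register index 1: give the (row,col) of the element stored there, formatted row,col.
lane 13: g=3 (13/4), t=1 (13%4)
i=1: r=1*2+1+0=3, c=g=3

3,3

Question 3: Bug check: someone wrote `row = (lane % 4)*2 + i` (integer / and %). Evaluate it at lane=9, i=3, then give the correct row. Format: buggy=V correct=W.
buggy=5 correct=11

`(lane % 4)*2 + i`[9,3]->5
9: gid=2,tid=1
[3] (1*2+1+8,2) = (11,2)
row: 5 vs 11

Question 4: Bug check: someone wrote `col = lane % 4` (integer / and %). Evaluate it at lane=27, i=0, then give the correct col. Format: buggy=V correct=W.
buggy=3 correct=6

`lane % 4`[27,0]->3
L=27->gid=27>>2=6, tid=27&3=3
[0]->row 3·2+0+0=6  col gid=6
col: 3 vs 6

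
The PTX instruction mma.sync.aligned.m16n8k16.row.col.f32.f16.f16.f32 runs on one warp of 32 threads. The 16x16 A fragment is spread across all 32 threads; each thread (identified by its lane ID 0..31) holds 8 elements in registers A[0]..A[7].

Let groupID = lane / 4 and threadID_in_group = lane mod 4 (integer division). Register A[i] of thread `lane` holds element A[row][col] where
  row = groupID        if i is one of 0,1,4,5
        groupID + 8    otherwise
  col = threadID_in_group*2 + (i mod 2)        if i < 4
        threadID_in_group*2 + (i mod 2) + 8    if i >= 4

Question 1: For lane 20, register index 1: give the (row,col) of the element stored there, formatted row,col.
5,1

lane 20: gr=5 (20/4), th=0 (20%4)
i=1: r=5+0=5, c=0*2+1+0=1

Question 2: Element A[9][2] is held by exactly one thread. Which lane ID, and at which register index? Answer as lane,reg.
5,2

r=9->g=1,rb=1  c=2->cb=0,t=1,b0=0
L=1*4+1=5  i=0*4+1*2+0=2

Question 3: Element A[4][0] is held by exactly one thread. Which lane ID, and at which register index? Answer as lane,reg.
16,0

r: 4->gid=4,r8=0  c: 0->c8=0,tid=0,i&1=0
L=4*4+0=16  i=0*4+0*2+0=0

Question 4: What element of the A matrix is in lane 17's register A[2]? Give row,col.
lane 17=>17/4=4, 17 mod 4=1
i=2  r:4+8=>12  c:2·1+0+0=>2

12,2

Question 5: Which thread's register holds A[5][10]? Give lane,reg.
21,4

r: 5->gid=5,r8=0  c: 10->c8=1,tid=1,i&1=0
L=5*4+1=21  i=1*4+0*2+0=4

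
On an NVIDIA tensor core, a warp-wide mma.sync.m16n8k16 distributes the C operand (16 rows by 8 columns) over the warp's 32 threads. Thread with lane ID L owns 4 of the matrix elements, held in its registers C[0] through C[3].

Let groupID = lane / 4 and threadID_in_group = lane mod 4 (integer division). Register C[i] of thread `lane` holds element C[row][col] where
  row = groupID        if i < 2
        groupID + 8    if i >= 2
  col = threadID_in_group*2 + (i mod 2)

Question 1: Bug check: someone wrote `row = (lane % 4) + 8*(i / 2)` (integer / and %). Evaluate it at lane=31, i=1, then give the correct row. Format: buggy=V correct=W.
`(lane % 4) + 8*(i / 2)`[31,1]=>3
lane 31=>31/4=7, 31 mod 4=3
i=1  r:7+0=>7  c:2·3+1=>7
row: 3 vs 7

buggy=3 correct=7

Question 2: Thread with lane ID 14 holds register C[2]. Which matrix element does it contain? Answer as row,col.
11,4

14: gr=3,th=2
[2] (3+8,2*2+0) = (11,4)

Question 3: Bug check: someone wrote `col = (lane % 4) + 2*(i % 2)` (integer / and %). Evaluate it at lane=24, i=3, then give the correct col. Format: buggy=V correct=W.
buggy=2 correct=1

`(lane % 4) + 2*(i % 2)`[24,3]=>2
lane 24: grp=6 (24/4), tig=0 (24%4)
i=3: r=6+8=14, c=0*2+1=1
col: 2 vs 1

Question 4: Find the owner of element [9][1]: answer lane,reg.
4,3

r:9=>grp=1,rB=1  c:1=>tig=0,lo=1
L=1*4+0=4  i=1*2+1=3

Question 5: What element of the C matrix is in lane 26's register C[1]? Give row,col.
L=26→G=26>>2=6, T=26&3=2
[1]→row 6+0=6  col 2·2+1=5

6,5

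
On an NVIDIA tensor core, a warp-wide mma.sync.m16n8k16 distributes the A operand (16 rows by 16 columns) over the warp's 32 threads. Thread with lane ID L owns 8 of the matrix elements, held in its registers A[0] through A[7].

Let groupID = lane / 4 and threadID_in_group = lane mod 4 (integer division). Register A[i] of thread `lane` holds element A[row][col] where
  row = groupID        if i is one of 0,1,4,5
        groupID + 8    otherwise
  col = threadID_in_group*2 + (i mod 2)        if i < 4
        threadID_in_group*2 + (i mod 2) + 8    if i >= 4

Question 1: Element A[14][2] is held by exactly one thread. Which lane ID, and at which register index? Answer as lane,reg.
r: 14->gid=6,r8=1  c: 2->c8=0,tid=1,i&1=0
L=6*4+1=25  i=0*4+1*2+0=2

25,2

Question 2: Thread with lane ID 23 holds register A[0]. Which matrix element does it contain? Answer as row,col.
lane 23: grp=5 (23/4), tig=3 (23%4)
i=0: r=5+0=5, c=3*2+0+0=6

5,6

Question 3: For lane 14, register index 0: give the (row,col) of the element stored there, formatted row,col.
14: gid=3,tid=2
[0] (3+0,2*2+0+0) = (3,4)

3,4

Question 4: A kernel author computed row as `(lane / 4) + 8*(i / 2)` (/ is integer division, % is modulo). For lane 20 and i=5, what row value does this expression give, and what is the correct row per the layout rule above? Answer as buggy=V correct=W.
buggy=21 correct=5

`(lane / 4) + 8*(i / 2)`[20,5]->21
lane 20: g=5 (20/4), t=0 (20%4)
i=5: r=5+0=5, c=0*2+1+8=9
row: 21 vs 5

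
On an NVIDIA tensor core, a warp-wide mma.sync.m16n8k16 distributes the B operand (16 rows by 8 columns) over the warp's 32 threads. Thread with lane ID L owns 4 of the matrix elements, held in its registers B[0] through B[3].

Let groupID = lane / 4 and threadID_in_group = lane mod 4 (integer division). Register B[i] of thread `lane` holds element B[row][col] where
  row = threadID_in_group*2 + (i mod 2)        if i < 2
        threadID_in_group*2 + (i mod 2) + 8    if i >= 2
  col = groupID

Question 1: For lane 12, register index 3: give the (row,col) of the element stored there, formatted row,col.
12: g=3,t=0
[3] (0*2+1+8,3) = (9,3)

9,3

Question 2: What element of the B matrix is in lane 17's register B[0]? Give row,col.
lane 17: grp=4 (17/4), tig=1 (17%4)
i=0: r=1*2+0+0=2, c=grp=4

2,4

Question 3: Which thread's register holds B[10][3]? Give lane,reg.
13,2

c=3⇒gr=3  r=10⇒Rb=1,th=1,odd=0
L=3*4+1=13  i=1*2+0=2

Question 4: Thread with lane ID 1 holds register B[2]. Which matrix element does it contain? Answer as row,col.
10,0

lane 1=>1/4=0, 1 mod 4=1
i=2  r:2·1+0+8=>10  c:0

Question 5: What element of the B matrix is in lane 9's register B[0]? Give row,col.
9: grp=2,tig=1
[0] (1*2+0+0,2) = (2,2)

2,2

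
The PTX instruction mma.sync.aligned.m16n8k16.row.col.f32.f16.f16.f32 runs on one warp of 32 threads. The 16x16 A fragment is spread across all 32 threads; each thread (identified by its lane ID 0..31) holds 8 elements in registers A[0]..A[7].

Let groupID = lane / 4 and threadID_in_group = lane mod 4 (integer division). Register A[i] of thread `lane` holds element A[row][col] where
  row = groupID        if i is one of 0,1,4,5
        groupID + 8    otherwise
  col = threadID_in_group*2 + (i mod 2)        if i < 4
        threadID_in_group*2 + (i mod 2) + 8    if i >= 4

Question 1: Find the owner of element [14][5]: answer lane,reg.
26,3

r: 14->gid=6,r8=1  c: 5->c8=0,tid=2,i&1=1
L=6*4+2=26  i=0*4+1*2+1=3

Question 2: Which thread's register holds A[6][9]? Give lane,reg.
24,5

r=6->g=6,rb=0  c=9->cb=1,t=0,b0=1
L=6*4+0=24  i=1*4+0*2+1=5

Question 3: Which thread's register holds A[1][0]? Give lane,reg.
4,0

r=1->g=1,rb=0  c=0->cb=0,t=0,b0=0
L=1*4+0=4  i=0*4+0*2+0=0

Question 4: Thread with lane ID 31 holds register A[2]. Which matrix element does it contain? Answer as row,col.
lane 31: g=7 (31/4), t=3 (31%4)
i=2: r=7+8=15, c=3*2+0+0=6

15,6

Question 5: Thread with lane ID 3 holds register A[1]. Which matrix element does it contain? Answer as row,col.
0,7

L=3->gid=3>>2=0, tid=3&3=3
[1]->row 0+0=0  col 3·2+1+0=7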